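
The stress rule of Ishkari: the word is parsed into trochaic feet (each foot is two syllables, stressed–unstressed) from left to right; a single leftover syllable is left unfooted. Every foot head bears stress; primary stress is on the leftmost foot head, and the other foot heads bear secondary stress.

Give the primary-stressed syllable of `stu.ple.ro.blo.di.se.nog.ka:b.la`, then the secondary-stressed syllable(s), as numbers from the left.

Parse left to right into trochaic (ˈσσ) feet: (ˈstu.ple) (ˈro.blo) (ˈdi.se) (ˈnog.ka:b) la. Syllable 9 is left unfooted.
Foot heads (stressed positions): 1, 3, 5, 7.
End Rule Leftmost: primary stress on the leftmost head = syllable 1.
Secondary stress on 3, 5, 7: ˈstu.ple.ˌro.blo.ˌdi.se.ˌnog.ka:b.la.

primary 1, secondary 3, 5, 7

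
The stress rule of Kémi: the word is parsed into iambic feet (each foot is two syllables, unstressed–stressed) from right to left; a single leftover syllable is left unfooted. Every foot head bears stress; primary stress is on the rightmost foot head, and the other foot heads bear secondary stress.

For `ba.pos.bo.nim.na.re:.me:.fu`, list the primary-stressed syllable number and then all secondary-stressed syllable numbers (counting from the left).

primary 8, secondary 2, 4, 6

Parse right to left into iambic (σˈσ) feet: (ba.ˈpos) (bo.ˈnim) (na.ˈre:) (me:.ˈfu).
Foot heads (stressed positions): 2, 4, 6, 8.
End Rule Rightmost: primary stress on the rightmost head = syllable 8.
Secondary stress on 2, 4, 6: ba.ˌpos.bo.ˌnim.na.ˌre:.me:.ˈfu.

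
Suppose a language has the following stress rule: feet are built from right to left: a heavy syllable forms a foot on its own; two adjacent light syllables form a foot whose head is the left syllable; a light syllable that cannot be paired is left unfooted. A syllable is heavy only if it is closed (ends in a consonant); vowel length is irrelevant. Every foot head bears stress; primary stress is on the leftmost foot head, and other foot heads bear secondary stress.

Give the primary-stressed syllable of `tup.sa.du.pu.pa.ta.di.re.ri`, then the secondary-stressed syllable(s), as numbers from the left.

primary 1, secondary 2, 4, 6, 8

Weights: 1 tup H, 2 sa L, 3 du L, 4 pu L, 5 pa L, 6 ta L, 7 di L, 8 re L, 9 ri L.
Parse right to left (heavy = foot alone; LL = one foot; stranded L unfooted): (ˈtup) (ˈsa.du) (ˈpu.pa) (ˈta.di) (ˈre.ri).
Foot heads: 1, 2, 4, 6, 8.
Primary stress on the leftmost head = syllable 1.
Secondary stress on 2, 4, 6, 8: ˈtup.ˌsa.du.ˌpu.pa.ˌta.di.ˌre.ri.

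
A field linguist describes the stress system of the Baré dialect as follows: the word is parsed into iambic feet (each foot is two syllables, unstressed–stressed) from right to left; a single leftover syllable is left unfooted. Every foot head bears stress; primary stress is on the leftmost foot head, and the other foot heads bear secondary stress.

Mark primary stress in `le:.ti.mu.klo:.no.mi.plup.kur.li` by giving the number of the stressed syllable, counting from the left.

Parse right to left into iambic (σˈσ) feet: le: (ti.ˈmu) (klo:.ˈno) (mi.ˈplup) (kur.ˈli). Syllable 1 is left unfooted.
Foot heads (stressed positions): 3, 5, 7, 9.
End Rule Leftmost: primary stress on the leftmost head = syllable 3.
Primary stress: syllable 3 → le:.ti.ˈmu.klo:.no.mi.plup.kur.li.

3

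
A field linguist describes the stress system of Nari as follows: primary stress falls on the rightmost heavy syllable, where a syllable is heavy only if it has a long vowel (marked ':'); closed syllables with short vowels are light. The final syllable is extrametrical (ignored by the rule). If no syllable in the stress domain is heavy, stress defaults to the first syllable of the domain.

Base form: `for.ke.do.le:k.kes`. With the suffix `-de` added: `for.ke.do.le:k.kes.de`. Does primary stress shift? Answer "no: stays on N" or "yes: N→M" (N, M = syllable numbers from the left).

no: stays on 4

Base `for.ke.do.le:k.kes` (5 syllables):
  The final syllable (5, kes) is extrametrical; the stress domain is syllables 1–4.
  Weights: 1 for L, 2 ke L, 3 do L, 4 le:k H.
  Heavy syllables in the domain: 4. The rightmost is syllable 4 (le:k).
  → primary stress on syllable 4.
Suffixed `for.ke.do.le:k.kes.de` (6 syllables):
  The final syllable (6, de) is extrametrical; the stress domain is syllables 1–5.
  Weights: 1 for L, 2 ke L, 3 do L, 4 le:k H, 5 kes L.
  Heavy syllables in the domain: 4. The rightmost is syllable 4 (le:k).
  → primary stress on syllable 4.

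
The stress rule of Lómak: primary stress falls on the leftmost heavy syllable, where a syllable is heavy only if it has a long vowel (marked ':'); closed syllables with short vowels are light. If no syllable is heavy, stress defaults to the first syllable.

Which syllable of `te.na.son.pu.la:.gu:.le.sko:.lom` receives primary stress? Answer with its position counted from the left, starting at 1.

Weights: 1 te L, 2 na L, 3 son L, 4 pu L, 5 la: H, 6 gu: H, 7 le L, 8 sko: H, 9 lom L.
Heavy syllables in the domain: 5, 6, 8. The leftmost is syllable 5 (la:).
Primary stress: syllable 5 → te.na.son.pu.ˈla:.gu:.le.sko:.lom.

5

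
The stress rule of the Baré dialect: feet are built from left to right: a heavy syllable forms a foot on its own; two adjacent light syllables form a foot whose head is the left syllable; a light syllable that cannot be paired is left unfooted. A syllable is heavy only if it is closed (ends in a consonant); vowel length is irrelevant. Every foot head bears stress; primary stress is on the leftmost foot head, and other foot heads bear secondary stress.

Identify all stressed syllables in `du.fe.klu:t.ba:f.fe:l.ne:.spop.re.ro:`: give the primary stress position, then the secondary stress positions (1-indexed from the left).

Weights: 1 du L, 2 fe L, 3 klu:t H, 4 ba:f H, 5 fe:l H, 6 ne: L, 7 spop H, 8 re L, 9 ro: L.
Parse left to right (heavy = foot alone; LL = one foot; stranded L unfooted): (ˈdu.fe) (ˈklu:t) (ˈba:f) (ˈfe:l) ne: (ˈspop) (ˈre.ro:).
Foot heads: 1, 3, 4, 5, 7, 8.
Primary stress on the leftmost head = syllable 1.
Secondary stress on 3, 4, 5, 7, 8: ˈdu.fe.ˌklu:t.ˌba:f.ˌfe:l.ne:.ˌspop.ˌre.ro:.

primary 1, secondary 3, 4, 5, 7, 8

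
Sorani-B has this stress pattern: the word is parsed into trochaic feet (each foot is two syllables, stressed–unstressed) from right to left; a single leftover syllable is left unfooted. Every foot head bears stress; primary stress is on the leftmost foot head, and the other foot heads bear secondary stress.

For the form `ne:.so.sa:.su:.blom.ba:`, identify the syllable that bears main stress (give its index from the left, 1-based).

1

Parse right to left into trochaic (ˈσσ) feet: (ˈne:.so) (ˈsa:.su:) (ˈblom.ba:).
Foot heads (stressed positions): 1, 3, 5.
End Rule Leftmost: primary stress on the leftmost head = syllable 1.
Primary stress: syllable 1 → ˈne:.so.sa:.su:.blom.ba:.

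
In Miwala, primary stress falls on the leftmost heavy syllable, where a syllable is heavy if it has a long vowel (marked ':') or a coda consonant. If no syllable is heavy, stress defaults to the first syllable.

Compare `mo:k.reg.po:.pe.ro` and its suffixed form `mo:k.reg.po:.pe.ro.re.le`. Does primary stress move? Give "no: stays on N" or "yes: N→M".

no: stays on 1

Base `mo:k.reg.po:.pe.ro` (5 syllables):
  Weights: 1 mo:k H, 2 reg H, 3 po: H, 4 pe L, 5 ro L.
  Heavy syllables in the domain: 1, 2, 3. The leftmost is syllable 1 (mo:k).
  → primary stress on syllable 1.
Suffixed `mo:k.reg.po:.pe.ro.re.le` (7 syllables):
  Weights: 1 mo:k H, 2 reg H, 3 po: H, 4 pe L, 5 ro L, 6 re L, 7 le L.
  Heavy syllables in the domain: 1, 2, 3. The leftmost is syllable 1 (mo:k).
  → primary stress on syllable 1.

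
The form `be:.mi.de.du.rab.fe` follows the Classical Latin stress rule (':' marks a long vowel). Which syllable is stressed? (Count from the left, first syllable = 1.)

5

Classical Latin: stress the penult if heavy (long vowel or closed), else the antepenult.
Weights: 4 du L, 5 rab H, 6 fe L.
The penult (syllable 5, rab) is heavy, so it takes stress.
Stress on syllable 5: be:.mi.de.du.ˈrab.fe.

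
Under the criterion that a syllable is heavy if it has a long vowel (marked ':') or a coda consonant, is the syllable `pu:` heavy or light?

`pu:`: long vowel, open (no coda). Long vowel → heavy.

heavy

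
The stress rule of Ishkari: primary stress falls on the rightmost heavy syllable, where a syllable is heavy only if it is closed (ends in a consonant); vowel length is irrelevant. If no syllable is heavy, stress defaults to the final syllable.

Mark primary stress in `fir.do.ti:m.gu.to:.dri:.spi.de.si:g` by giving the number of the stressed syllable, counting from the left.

9

Weights: 1 fir H, 2 do L, 3 ti:m H, 4 gu L, 5 to: L, 6 dri: L, 7 spi L, 8 de L, 9 si:g H.
Heavy syllables in the domain: 1, 3, 9. The rightmost is syllable 9 (si:g).
Primary stress: syllable 9 → fir.do.ti:m.gu.to:.dri:.spi.de.ˈsi:g.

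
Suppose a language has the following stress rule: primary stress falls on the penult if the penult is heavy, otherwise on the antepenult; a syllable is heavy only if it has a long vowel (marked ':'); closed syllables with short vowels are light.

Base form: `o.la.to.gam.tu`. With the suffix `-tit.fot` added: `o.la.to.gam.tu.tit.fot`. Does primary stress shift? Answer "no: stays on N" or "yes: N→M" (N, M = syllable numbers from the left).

yes: 3→5

Base `o.la.to.gam.tu` (5 syllables):
  Weights: 3 to L, 4 gam L, 5 tu L.
  The penult (syllable 4, gam) is light, so stress falls on the antepenult (syllable 3, to).
  → primary stress on syllable 3.
Suffixed `o.la.to.gam.tu.tit.fot` (7 syllables):
  Weights: 5 tu L, 6 tit L, 7 fot L.
  The penult (syllable 6, tit) is light, so stress falls on the antepenult (syllable 5, tu).
  → primary stress on syllable 5.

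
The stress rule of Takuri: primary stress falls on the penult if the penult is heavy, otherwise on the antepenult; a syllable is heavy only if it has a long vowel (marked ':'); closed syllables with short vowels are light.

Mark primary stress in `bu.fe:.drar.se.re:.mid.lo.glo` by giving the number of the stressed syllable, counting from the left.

6

Weights: 6 mid L, 7 lo L, 8 glo L.
The penult (syllable 7, lo) is light, so stress falls on the antepenult (syllable 6, mid).
Primary stress: syllable 6 → bu.fe:.drar.se.re:.ˈmid.lo.glo.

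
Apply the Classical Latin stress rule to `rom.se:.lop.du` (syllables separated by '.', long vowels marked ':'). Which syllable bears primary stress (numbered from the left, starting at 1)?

3

Classical Latin: stress the penult if heavy (long vowel or closed), else the antepenult.
Weights: 2 se: H, 3 lop H, 4 du L.
The penult (syllable 3, lop) is heavy, so it takes stress.
Stress on syllable 3: rom.se:.ˈlop.du.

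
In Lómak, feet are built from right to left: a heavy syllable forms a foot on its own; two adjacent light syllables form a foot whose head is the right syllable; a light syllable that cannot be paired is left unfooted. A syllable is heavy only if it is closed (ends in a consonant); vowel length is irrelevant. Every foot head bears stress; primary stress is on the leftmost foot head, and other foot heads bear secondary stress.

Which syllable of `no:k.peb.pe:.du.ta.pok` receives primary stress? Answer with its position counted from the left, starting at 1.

Weights: 1 no:k H, 2 peb H, 3 pe: L, 4 du L, 5 ta L, 6 pok H.
Parse right to left (heavy = foot alone; LL = one foot; stranded L unfooted): (ˈno:k) (ˈpeb) pe: (du.ˈta) (ˈpok).
Foot heads: 1, 2, 5, 6.
Primary stress on the leftmost head = syllable 1.
Primary stress: syllable 1 → ˈno:k.peb.pe:.du.ta.pok.

1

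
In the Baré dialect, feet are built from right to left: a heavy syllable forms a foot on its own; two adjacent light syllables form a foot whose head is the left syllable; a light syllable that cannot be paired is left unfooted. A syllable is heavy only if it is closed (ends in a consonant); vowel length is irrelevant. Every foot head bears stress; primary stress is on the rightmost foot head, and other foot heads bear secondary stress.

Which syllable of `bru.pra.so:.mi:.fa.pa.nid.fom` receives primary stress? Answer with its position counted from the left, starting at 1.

8

Weights: 1 bru L, 2 pra L, 3 so: L, 4 mi: L, 5 fa L, 6 pa L, 7 nid H, 8 fom H.
Parse right to left (heavy = foot alone; LL = one foot; stranded L unfooted): (ˈbru.pra) (ˈso:.mi:) (ˈfa.pa) (ˈnid) (ˈfom).
Foot heads: 1, 3, 5, 7, 8.
Primary stress on the rightmost head = syllable 8.
Primary stress: syllable 8 → bru.pra.so:.mi:.fa.pa.nid.ˈfom.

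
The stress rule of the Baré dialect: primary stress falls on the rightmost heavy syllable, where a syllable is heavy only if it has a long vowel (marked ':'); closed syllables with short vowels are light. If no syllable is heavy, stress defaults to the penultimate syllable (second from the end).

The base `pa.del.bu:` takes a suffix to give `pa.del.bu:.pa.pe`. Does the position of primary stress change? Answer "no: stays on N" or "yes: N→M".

no: stays on 3

Base `pa.del.bu:` (3 syllables):
  Weights: 1 pa L, 2 del L, 3 bu: H.
  Heavy syllables in the domain: 3. The rightmost is syllable 3 (bu:).
  → primary stress on syllable 3.
Suffixed `pa.del.bu:.pa.pe` (5 syllables):
  Weights: 1 pa L, 2 del L, 3 bu: H, 4 pa L, 5 pe L.
  Heavy syllables in the domain: 3. The rightmost is syllable 3 (bu:).
  → primary stress on syllable 3.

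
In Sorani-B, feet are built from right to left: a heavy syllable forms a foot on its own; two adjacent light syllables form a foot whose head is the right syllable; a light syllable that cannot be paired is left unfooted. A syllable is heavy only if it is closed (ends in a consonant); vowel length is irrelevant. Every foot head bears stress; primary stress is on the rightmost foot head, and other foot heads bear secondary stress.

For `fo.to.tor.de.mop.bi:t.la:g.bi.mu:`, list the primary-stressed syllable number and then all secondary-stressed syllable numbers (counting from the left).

Weights: 1 fo L, 2 to L, 3 tor H, 4 de L, 5 mop H, 6 bi:t H, 7 la:g H, 8 bi L, 9 mu: L.
Parse right to left (heavy = foot alone; LL = one foot; stranded L unfooted): (fo.ˈto) (ˈtor) de (ˈmop) (ˈbi:t) (ˈla:g) (bi.ˈmu:).
Foot heads: 2, 3, 5, 6, 7, 9.
Primary stress on the rightmost head = syllable 9.
Secondary stress on 2, 3, 5, 6, 7: fo.ˌto.ˌtor.de.ˌmop.ˌbi:t.ˌla:g.bi.ˈmu:.

primary 9, secondary 2, 3, 5, 6, 7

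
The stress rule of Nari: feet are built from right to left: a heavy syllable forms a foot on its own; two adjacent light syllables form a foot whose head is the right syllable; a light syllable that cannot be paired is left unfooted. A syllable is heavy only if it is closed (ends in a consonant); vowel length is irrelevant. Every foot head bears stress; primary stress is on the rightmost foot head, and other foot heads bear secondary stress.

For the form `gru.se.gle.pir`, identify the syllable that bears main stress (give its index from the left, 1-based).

Weights: 1 gru L, 2 se L, 3 gle L, 4 pir H.
Parse right to left (heavy = foot alone; LL = one foot; stranded L unfooted): gru (se.ˈgle) (ˈpir).
Foot heads: 3, 4.
Primary stress on the rightmost head = syllable 4.
Primary stress: syllable 4 → gru.se.gle.ˈpir.

4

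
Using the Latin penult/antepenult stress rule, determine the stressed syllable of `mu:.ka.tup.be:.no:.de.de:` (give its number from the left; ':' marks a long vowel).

Classical Latin: stress the penult if heavy (long vowel or closed), else the antepenult.
Weights: 5 no: H, 6 de L, 7 de: H.
The penult (syllable 6, de) is light, so stress falls on the antepenult (syllable 5, no:).
Stress on syllable 5: mu:.ka.tup.be:.ˈno:.de.de:.

5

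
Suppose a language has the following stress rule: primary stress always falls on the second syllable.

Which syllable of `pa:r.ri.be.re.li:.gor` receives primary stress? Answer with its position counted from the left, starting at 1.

2

The word has 6 syllables; the second syllable is syllable 2 (ri).
Primary stress: syllable 2 → pa:r.ˈri.be.re.li:.gor.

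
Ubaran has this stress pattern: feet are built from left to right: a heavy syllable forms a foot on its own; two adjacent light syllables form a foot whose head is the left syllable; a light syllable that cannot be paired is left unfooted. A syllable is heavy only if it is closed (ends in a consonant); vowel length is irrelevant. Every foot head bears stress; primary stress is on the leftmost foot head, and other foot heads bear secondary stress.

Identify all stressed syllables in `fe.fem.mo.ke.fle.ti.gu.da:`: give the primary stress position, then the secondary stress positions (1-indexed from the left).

primary 2, secondary 3, 5, 7

Weights: 1 fe L, 2 fem H, 3 mo L, 4 ke L, 5 fle L, 6 ti L, 7 gu L, 8 da: L.
Parse left to right (heavy = foot alone; LL = one foot; stranded L unfooted): fe (ˈfem) (ˈmo.ke) (ˈfle.ti) (ˈgu.da:).
Foot heads: 2, 3, 5, 7.
Primary stress on the leftmost head = syllable 2.
Secondary stress on 3, 5, 7: fe.ˈfem.ˌmo.ke.ˌfle.ti.ˌgu.da:.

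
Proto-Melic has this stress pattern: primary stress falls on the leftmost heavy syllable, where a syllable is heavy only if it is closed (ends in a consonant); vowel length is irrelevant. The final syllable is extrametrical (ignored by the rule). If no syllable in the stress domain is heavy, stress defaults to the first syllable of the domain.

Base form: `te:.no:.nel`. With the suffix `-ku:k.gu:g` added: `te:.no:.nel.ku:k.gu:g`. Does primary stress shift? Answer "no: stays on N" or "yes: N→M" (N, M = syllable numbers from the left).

Base `te:.no:.nel` (3 syllables):
  The final syllable (3, nel) is extrametrical; the stress domain is syllables 1–2.
  Weights: 1 te: L, 2 no: L.
  No heavy syllable in the domain; default to the first syllable of the domain = syllable 1.
  → primary stress on syllable 1.
Suffixed `te:.no:.nel.ku:k.gu:g` (5 syllables):
  The final syllable (5, gu:g) is extrametrical; the stress domain is syllables 1–4.
  Weights: 1 te: L, 2 no: L, 3 nel H, 4 ku:k H.
  Heavy syllables in the domain: 3, 4. The leftmost is syllable 3 (nel).
  → primary stress on syllable 3.

yes: 1→3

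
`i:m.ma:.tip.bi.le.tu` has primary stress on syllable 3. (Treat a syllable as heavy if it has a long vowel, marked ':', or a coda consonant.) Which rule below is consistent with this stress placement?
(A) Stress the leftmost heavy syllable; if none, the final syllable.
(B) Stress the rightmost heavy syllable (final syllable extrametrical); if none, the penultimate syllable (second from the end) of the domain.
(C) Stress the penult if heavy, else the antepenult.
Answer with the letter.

B

Rule A → syllable 1 (observed: 3).
Rule B → syllable 3 ✓.
Rule C → syllable 4 (observed: 3).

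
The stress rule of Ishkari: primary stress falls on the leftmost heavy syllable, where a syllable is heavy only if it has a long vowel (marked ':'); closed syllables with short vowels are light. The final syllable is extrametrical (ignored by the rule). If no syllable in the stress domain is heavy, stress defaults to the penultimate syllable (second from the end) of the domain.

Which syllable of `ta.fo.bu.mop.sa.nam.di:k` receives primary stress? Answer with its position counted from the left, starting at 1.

The final syllable (7, di:k) is extrametrical; the stress domain is syllables 1–6.
Weights: 1 ta L, 2 fo L, 3 bu L, 4 mop L, 5 sa L, 6 nam L.
No heavy syllable in the domain; default to the penultimate syllable (second from the end) of the domain = syllable 5.
Primary stress: syllable 5 → ta.fo.bu.mop.ˈsa.nam.di:k.

5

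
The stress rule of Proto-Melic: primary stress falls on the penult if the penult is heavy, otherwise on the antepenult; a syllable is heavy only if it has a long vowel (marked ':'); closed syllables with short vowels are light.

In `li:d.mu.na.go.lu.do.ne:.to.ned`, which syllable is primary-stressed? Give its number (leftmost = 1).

7

Weights: 7 ne: H, 8 to L, 9 ned L.
The penult (syllable 8, to) is light, so stress falls on the antepenult (syllable 7, ne:).
Primary stress: syllable 7 → li:d.mu.na.go.lu.do.ˈne:.to.ned.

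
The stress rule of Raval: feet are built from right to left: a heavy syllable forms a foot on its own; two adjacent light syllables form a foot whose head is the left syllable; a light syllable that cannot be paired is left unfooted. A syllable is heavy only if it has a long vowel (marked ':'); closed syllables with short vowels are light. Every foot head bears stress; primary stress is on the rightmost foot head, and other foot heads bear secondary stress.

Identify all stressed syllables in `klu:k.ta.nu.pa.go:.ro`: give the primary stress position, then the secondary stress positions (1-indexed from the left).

primary 5, secondary 1, 3

Weights: 1 klu:k H, 2 ta L, 3 nu L, 4 pa L, 5 go: H, 6 ro L.
Parse right to left (heavy = foot alone; LL = one foot; stranded L unfooted): (ˈklu:k) ta (ˈnu.pa) (ˈgo:) ro.
Foot heads: 1, 3, 5.
Primary stress on the rightmost head = syllable 5.
Secondary stress on 1, 3: ˌklu:k.ta.ˌnu.pa.ˈgo:.ro.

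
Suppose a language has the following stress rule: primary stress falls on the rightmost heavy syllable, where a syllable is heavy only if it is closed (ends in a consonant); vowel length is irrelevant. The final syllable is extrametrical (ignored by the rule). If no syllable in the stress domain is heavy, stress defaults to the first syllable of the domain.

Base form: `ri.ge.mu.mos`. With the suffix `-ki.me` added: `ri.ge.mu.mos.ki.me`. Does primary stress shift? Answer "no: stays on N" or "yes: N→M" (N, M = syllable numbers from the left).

yes: 1→4

Base `ri.ge.mu.mos` (4 syllables):
  The final syllable (4, mos) is extrametrical; the stress domain is syllables 1–3.
  Weights: 1 ri L, 2 ge L, 3 mu L.
  No heavy syllable in the domain; default to the first syllable of the domain = syllable 1.
  → primary stress on syllable 1.
Suffixed `ri.ge.mu.mos.ki.me` (6 syllables):
  The final syllable (6, me) is extrametrical; the stress domain is syllables 1–5.
  Weights: 1 ri L, 2 ge L, 3 mu L, 4 mos H, 5 ki L.
  Heavy syllables in the domain: 4. The rightmost is syllable 4 (mos).
  → primary stress on syllable 4.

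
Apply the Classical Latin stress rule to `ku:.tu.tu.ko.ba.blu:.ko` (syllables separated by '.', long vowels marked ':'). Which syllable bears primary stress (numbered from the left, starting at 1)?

Classical Latin: stress the penult if heavy (long vowel or closed), else the antepenult.
Weights: 5 ba L, 6 blu: H, 7 ko L.
The penult (syllable 6, blu:) is heavy, so it takes stress.
Stress on syllable 6: ku:.tu.tu.ko.ba.ˈblu:.ko.

6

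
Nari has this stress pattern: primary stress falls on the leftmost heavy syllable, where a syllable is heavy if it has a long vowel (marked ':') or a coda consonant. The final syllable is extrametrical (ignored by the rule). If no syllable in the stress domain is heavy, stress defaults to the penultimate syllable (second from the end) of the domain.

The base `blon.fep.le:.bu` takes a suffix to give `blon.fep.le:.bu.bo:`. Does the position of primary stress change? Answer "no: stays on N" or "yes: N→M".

no: stays on 1

Base `blon.fep.le:.bu` (4 syllables):
  The final syllable (4, bu) is extrametrical; the stress domain is syllables 1–3.
  Weights: 1 blon H, 2 fep H, 3 le: H.
  Heavy syllables in the domain: 1, 2, 3. The leftmost is syllable 1 (blon).
  → primary stress on syllable 1.
Suffixed `blon.fep.le:.bu.bo:` (5 syllables):
  The final syllable (5, bo:) is extrametrical; the stress domain is syllables 1–4.
  Weights: 1 blon H, 2 fep H, 3 le: H, 4 bu L.
  Heavy syllables in the domain: 1, 2, 3. The leftmost is syllable 1 (blon).
  → primary stress on syllable 1.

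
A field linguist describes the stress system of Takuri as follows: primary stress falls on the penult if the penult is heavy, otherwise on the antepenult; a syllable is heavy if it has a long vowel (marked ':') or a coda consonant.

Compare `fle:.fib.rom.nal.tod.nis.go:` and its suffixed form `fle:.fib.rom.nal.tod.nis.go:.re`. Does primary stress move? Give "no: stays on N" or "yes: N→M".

yes: 6→7

Base `fle:.fib.rom.nal.tod.nis.go:` (7 syllables):
  Weights: 5 tod H, 6 nis H, 7 go: H.
  The penult (syllable 6, nis) is heavy, so it takes stress.
  → primary stress on syllable 6.
Suffixed `fle:.fib.rom.nal.tod.nis.go:.re` (8 syllables):
  Weights: 6 nis H, 7 go: H, 8 re L.
  The penult (syllable 7, go:) is heavy, so it takes stress.
  → primary stress on syllable 7.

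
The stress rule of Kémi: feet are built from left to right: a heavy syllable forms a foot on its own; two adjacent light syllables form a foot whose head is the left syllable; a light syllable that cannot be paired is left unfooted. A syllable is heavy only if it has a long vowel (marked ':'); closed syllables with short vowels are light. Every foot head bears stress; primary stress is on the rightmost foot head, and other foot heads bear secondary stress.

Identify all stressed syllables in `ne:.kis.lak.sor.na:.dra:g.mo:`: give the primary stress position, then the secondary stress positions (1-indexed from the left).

Weights: 1 ne: H, 2 kis L, 3 lak L, 4 sor L, 5 na: H, 6 dra:g H, 7 mo: H.
Parse left to right (heavy = foot alone; LL = one foot; stranded L unfooted): (ˈne:) (ˈkis.lak) sor (ˈna:) (ˈdra:g) (ˈmo:).
Foot heads: 1, 2, 5, 6, 7.
Primary stress on the rightmost head = syllable 7.
Secondary stress on 1, 2, 5, 6: ˌne:.ˌkis.lak.sor.ˌna:.ˌdra:g.ˈmo:.

primary 7, secondary 1, 2, 5, 6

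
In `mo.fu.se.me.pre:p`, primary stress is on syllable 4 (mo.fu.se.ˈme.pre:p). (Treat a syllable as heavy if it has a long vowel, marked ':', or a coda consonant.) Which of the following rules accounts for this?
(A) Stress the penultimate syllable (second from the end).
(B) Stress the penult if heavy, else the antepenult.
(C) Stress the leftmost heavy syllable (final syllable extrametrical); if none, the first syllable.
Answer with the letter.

Rule A → syllable 4 ✓.
Rule B → syllable 3 (observed: 4).
Rule C → syllable 1 (observed: 4).

A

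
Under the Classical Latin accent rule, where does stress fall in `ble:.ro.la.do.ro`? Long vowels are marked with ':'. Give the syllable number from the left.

Classical Latin: stress the penult if heavy (long vowel or closed), else the antepenult.
Weights: 3 la L, 4 do L, 5 ro L.
The penult (syllable 4, do) is light, so stress falls on the antepenult (syllable 3, la).
Stress on syllable 3: ble:.ro.ˈla.do.ro.

3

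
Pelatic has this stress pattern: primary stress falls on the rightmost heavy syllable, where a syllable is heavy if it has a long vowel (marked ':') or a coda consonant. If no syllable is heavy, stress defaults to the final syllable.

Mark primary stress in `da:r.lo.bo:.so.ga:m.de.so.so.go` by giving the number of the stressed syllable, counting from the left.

5

Weights: 1 da:r H, 2 lo L, 3 bo: H, 4 so L, 5 ga:m H, 6 de L, 7 so L, 8 so L, 9 go L.
Heavy syllables in the domain: 1, 3, 5. The rightmost is syllable 5 (ga:m).
Primary stress: syllable 5 → da:r.lo.bo:.so.ˈga:m.de.so.so.go.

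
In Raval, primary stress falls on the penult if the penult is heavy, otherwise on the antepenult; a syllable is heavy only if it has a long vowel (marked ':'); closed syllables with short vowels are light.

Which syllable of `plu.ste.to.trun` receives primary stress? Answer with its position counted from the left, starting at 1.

Weights: 2 ste L, 3 to L, 4 trun L.
The penult (syllable 3, to) is light, so stress falls on the antepenult (syllable 2, ste).
Primary stress: syllable 2 → plu.ˈste.to.trun.

2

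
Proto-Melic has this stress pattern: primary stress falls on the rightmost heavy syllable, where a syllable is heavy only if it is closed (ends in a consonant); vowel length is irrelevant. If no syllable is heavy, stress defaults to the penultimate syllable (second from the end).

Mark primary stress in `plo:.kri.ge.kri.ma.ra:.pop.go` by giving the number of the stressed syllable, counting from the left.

Weights: 1 plo: L, 2 kri L, 3 ge L, 4 kri L, 5 ma L, 6 ra: L, 7 pop H, 8 go L.
Heavy syllables in the domain: 7. The rightmost is syllable 7 (pop).
Primary stress: syllable 7 → plo:.kri.ge.kri.ma.ra:.ˈpop.go.

7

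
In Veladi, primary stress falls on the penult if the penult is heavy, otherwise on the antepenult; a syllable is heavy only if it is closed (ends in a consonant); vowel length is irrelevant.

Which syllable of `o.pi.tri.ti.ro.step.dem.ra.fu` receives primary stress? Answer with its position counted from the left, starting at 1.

Weights: 7 dem H, 8 ra L, 9 fu L.
The penult (syllable 8, ra) is light, so stress falls on the antepenult (syllable 7, dem).
Primary stress: syllable 7 → o.pi.tri.ti.ro.step.ˈdem.ra.fu.

7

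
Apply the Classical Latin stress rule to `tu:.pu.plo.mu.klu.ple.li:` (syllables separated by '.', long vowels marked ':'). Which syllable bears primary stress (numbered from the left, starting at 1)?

5

Classical Latin: stress the penult if heavy (long vowel or closed), else the antepenult.
Weights: 5 klu L, 6 ple L, 7 li: H.
The penult (syllable 6, ple) is light, so stress falls on the antepenult (syllable 5, klu).
Stress on syllable 5: tu:.pu.plo.mu.ˈklu.ple.li:.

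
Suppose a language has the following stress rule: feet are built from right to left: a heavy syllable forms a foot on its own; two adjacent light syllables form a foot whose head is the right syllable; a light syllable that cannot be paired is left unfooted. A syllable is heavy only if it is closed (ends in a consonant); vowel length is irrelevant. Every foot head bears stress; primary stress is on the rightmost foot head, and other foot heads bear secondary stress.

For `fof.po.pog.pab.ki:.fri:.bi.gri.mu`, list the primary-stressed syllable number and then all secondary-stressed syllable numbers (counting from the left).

primary 9, secondary 1, 3, 4, 7

Weights: 1 fof H, 2 po L, 3 pog H, 4 pab H, 5 ki: L, 6 fri: L, 7 bi L, 8 gri L, 9 mu L.
Parse right to left (heavy = foot alone; LL = one foot; stranded L unfooted): (ˈfof) po (ˈpog) (ˈpab) ki: (fri:.ˈbi) (gri.ˈmu).
Foot heads: 1, 3, 4, 7, 9.
Primary stress on the rightmost head = syllable 9.
Secondary stress on 1, 3, 4, 7: ˌfof.po.ˌpog.ˌpab.ki:.fri:.ˌbi.gri.ˈmu.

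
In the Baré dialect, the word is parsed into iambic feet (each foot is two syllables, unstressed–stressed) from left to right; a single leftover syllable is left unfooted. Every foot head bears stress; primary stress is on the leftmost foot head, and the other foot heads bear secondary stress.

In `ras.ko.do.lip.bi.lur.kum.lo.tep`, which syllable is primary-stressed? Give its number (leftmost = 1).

2

Parse left to right into iambic (σˈσ) feet: (ras.ˈko) (do.ˈlip) (bi.ˈlur) (kum.ˈlo) tep. Syllable 9 is left unfooted.
Foot heads (stressed positions): 2, 4, 6, 8.
End Rule Leftmost: primary stress on the leftmost head = syllable 2.
Primary stress: syllable 2 → ras.ˈko.do.lip.bi.lur.kum.lo.tep.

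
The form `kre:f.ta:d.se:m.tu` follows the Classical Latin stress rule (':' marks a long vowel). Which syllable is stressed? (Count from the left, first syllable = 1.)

Classical Latin: stress the penult if heavy (long vowel or closed), else the antepenult.
Weights: 2 ta:d H, 3 se:m H, 4 tu L.
The penult (syllable 3, se:m) is heavy, so it takes stress.
Stress on syllable 3: kre:f.ta:d.ˈse:m.tu.

3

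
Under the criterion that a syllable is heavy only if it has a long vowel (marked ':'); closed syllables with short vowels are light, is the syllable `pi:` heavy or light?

`pi:`: long vowel, open (no coda). Long vowel → heavy.

heavy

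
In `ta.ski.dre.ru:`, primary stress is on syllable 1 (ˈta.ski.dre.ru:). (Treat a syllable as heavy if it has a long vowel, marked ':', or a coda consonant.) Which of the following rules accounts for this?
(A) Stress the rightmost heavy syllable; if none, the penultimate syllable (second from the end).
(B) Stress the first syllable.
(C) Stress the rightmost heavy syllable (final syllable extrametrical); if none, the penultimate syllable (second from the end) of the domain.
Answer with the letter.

B

Rule A → syllable 4 (observed: 1).
Rule B → syllable 1 ✓.
Rule C → syllable 2 (observed: 1).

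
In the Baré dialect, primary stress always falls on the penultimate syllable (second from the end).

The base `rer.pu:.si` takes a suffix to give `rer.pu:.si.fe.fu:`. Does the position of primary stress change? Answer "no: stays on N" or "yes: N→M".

Base `rer.pu:.si` (3 syllables):
  The word has 3 syllables; the penultimate syllable (second from the end) is syllable 2 (pu:).
  → primary stress on syllable 2.
Suffixed `rer.pu:.si.fe.fu:` (5 syllables):
  The word has 5 syllables; the penultimate syllable (second from the end) is syllable 4 (fe).
  → primary stress on syllable 4.

yes: 2→4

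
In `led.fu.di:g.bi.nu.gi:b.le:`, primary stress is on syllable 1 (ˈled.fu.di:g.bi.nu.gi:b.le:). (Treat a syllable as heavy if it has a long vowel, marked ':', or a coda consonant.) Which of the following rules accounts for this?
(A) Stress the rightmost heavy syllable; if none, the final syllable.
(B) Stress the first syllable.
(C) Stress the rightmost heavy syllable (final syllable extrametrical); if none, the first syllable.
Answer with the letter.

B

Rule A → syllable 7 (observed: 1).
Rule B → syllable 1 ✓.
Rule C → syllable 6 (observed: 1).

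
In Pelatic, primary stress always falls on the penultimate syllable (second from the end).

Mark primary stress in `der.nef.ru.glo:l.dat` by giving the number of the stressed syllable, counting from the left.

The word has 5 syllables; the penultimate syllable (second from the end) is syllable 4 (glo:l).
Primary stress: syllable 4 → der.nef.ru.ˈglo:l.dat.

4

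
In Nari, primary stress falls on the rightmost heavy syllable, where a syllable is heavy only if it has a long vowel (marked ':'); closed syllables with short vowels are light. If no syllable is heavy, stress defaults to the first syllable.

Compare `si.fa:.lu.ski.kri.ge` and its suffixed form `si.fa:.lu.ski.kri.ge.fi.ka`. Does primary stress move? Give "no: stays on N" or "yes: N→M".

Base `si.fa:.lu.ski.kri.ge` (6 syllables):
  Weights: 1 si L, 2 fa: H, 3 lu L, 4 ski L, 5 kri L, 6 ge L.
  Heavy syllables in the domain: 2. The rightmost is syllable 2 (fa:).
  → primary stress on syllable 2.
Suffixed `si.fa:.lu.ski.kri.ge.fi.ka` (8 syllables):
  Weights: 1 si L, 2 fa: H, 3 lu L, 4 ski L, 5 kri L, 6 ge L, 7 fi L, 8 ka L.
  Heavy syllables in the domain: 2. The rightmost is syllable 2 (fa:).
  → primary stress on syllable 2.

no: stays on 2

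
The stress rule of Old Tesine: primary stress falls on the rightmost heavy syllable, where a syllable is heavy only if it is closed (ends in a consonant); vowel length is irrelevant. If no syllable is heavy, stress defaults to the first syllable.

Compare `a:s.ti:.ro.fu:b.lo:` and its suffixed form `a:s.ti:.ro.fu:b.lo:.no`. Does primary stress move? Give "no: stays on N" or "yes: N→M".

no: stays on 4

Base `a:s.ti:.ro.fu:b.lo:` (5 syllables):
  Weights: 1 a:s H, 2 ti: L, 3 ro L, 4 fu:b H, 5 lo: L.
  Heavy syllables in the domain: 1, 4. The rightmost is syllable 4 (fu:b).
  → primary stress on syllable 4.
Suffixed `a:s.ti:.ro.fu:b.lo:.no` (6 syllables):
  Weights: 1 a:s H, 2 ti: L, 3 ro L, 4 fu:b H, 5 lo: L, 6 no L.
  Heavy syllables in the domain: 1, 4. The rightmost is syllable 4 (fu:b).
  → primary stress on syllable 4.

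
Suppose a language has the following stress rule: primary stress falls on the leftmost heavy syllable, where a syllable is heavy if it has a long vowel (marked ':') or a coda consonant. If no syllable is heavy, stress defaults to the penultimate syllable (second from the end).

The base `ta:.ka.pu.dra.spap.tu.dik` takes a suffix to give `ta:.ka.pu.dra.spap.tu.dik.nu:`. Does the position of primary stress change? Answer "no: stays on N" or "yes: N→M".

Base `ta:.ka.pu.dra.spap.tu.dik` (7 syllables):
  Weights: 1 ta: H, 2 ka L, 3 pu L, 4 dra L, 5 spap H, 6 tu L, 7 dik H.
  Heavy syllables in the domain: 1, 5, 7. The leftmost is syllable 1 (ta:).
  → primary stress on syllable 1.
Suffixed `ta:.ka.pu.dra.spap.tu.dik.nu:` (8 syllables):
  Weights: 1 ta: H, 2 ka L, 3 pu L, 4 dra L, 5 spap H, 6 tu L, 7 dik H, 8 nu: H.
  Heavy syllables in the domain: 1, 5, 7, 8. The leftmost is syllable 1 (ta:).
  → primary stress on syllable 1.

no: stays on 1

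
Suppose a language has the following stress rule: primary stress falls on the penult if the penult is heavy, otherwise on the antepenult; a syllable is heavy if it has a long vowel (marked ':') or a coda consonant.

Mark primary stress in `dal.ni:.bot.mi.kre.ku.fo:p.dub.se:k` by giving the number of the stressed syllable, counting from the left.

8

Weights: 7 fo:p H, 8 dub H, 9 se:k H.
The penult (syllable 8, dub) is heavy, so it takes stress.
Primary stress: syllable 8 → dal.ni:.bot.mi.kre.ku.fo:p.ˈdub.se:k.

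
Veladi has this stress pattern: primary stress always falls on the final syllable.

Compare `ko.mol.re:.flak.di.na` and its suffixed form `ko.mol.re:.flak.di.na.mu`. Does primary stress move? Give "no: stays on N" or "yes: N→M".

yes: 6→7

Base `ko.mol.re:.flak.di.na` (6 syllables):
  The word has 6 syllables; the final syllable is syllable 6 (na).
  → primary stress on syllable 6.
Suffixed `ko.mol.re:.flak.di.na.mu` (7 syllables):
  The word has 7 syllables; the final syllable is syllable 7 (mu).
  → primary stress on syllable 7.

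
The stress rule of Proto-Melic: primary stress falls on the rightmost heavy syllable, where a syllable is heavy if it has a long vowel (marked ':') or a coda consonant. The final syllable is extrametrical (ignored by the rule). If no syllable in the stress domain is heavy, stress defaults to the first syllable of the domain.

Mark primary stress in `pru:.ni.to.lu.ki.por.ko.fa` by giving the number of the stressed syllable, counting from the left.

6

The final syllable (8, fa) is extrametrical; the stress domain is syllables 1–7.
Weights: 1 pru: H, 2 ni L, 3 to L, 4 lu L, 5 ki L, 6 por H, 7 ko L.
Heavy syllables in the domain: 1, 6. The rightmost is syllable 6 (por).
Primary stress: syllable 6 → pru:.ni.to.lu.ki.ˈpor.ko.fa.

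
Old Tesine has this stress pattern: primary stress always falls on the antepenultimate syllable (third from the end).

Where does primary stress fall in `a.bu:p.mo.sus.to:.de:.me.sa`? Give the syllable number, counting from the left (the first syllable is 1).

The word has 8 syllables; the antepenultimate syllable (third from the end) is syllable 6 (de:).
Primary stress: syllable 6 → a.bu:p.mo.sus.to:.ˈde:.me.sa.

6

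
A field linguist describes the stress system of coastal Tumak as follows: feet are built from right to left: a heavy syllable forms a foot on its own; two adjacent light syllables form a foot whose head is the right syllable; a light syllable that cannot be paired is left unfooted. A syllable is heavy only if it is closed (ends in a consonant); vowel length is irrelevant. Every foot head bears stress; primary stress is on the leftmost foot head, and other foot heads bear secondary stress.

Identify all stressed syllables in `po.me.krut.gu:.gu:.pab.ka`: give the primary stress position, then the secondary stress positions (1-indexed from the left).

Weights: 1 po L, 2 me L, 3 krut H, 4 gu: L, 5 gu: L, 6 pab H, 7 ka L.
Parse right to left (heavy = foot alone; LL = one foot; stranded L unfooted): (po.ˈme) (ˈkrut) (gu:.ˈgu:) (ˈpab) ka.
Foot heads: 2, 3, 5, 6.
Primary stress on the leftmost head = syllable 2.
Secondary stress on 3, 5, 6: po.ˈme.ˌkrut.gu:.ˌgu:.ˌpab.ka.

primary 2, secondary 3, 5, 6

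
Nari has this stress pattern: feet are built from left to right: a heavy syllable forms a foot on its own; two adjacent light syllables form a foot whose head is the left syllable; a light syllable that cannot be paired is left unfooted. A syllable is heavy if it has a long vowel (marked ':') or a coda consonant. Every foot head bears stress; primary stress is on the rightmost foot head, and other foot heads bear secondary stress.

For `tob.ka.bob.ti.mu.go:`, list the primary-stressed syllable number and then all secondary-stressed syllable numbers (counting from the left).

Weights: 1 tob H, 2 ka L, 3 bob H, 4 ti L, 5 mu L, 6 go: H.
Parse left to right (heavy = foot alone; LL = one foot; stranded L unfooted): (ˈtob) ka (ˈbob) (ˈti.mu) (ˈgo:).
Foot heads: 1, 3, 4, 6.
Primary stress on the rightmost head = syllable 6.
Secondary stress on 1, 3, 4: ˌtob.ka.ˌbob.ˌti.mu.ˈgo:.

primary 6, secondary 1, 3, 4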